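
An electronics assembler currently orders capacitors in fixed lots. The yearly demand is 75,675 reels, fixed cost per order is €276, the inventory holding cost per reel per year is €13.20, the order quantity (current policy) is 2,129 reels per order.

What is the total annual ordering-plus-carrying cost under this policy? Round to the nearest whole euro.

€23,862

Ordering: D/Q × S = 75,675/2,129 × €276 = €9,810.38
Holding:  Q/2 × H = 2,129/2 × €13.2 = €14,051.40
Total = €9,810.38 + €14,051.40 = €23,861.78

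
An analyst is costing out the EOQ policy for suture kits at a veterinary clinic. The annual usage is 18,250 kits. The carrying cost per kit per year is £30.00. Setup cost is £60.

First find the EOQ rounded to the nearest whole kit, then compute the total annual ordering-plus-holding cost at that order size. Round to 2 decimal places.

EOQ = √(2DS/H) = √(2 × 18,250 × 60 / 30)
    = √(73,000.00) ≈ 270.19 → Q = 270 kits
Annual ordering cost = (D/Q)·S = (18,250/270) × 60 = £4,055.56
Annual holding cost  = (Q/2)·H = (270/2) × 30 = £4,050.00
Total = £4,055.56 + £4,050.00 = £8,105.56

£8,105.56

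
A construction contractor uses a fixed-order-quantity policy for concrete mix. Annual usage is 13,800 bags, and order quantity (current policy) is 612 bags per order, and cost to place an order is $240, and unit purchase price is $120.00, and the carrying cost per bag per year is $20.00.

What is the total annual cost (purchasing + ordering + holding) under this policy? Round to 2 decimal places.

$1,667,531.76

Ordering: D/Q × S = 13,800/612 × $240 = $5,411.76
Holding:  Q/2 × H = 612/2 × $20 = $6,120.00
Purchase cost = D·C = 13,800 × 120 = $1,656,000.00
Total = $5,411.76 + $6,120.00 + $1,656,000.00 = $1,667,531.76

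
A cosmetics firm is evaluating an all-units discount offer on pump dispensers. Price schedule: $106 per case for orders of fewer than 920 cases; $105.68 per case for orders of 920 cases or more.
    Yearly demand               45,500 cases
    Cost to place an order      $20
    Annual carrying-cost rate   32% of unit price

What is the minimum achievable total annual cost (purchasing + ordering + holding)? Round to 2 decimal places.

$4,824,985.23

H₁ = 32%×$106 = $33.9200;  H₂ = 32%×$105.68 = $33.8176
EOQ₁ = √(2×45,500×20/33.9200) = 231.64  (< 920, feasible at tier 1)
EOQ₂ = √(2×45,500×20/33.8176) = 231.99  (< 920 → use Q = 920 at tier-2 price)
TC(tier 1 (EOQ₁), Q≈231.6) = $4,830,857.12
TC(tier 2, Q≈920.0) = $4,824,985.23
Minimum at tier 2: $4,824,985.23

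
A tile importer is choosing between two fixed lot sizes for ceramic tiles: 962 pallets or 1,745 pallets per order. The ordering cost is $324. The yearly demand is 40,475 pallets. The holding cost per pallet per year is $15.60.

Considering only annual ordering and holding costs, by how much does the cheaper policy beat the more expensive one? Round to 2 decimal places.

$9.38

TC(Q) = (D/Q)S + (Q/2)H
TC(962) = (40,475/962)×324 + (962/2)×15.6 = $21,135.51
TC(1,745) = (40,475/1,745)×324 + (1,745/2)×15.6 = $21,126.13
|ΔTC| = |$21,135.51 − $21,126.13| = $9.38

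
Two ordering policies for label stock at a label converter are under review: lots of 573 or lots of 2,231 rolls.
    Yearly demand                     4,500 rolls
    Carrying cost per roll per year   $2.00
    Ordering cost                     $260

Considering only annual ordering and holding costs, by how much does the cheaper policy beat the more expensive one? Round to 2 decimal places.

$140.54

For each Q, cost = (D/Q)·S + (Q/2)·H.
TC(573) = (4,500/573)×260 + (573/2)×2 = $2,614.88
TC(2,231) = (4,500/2,231)×260 + (2,231/2)×2 = $2,755.43
Cheaper: Q = 573.  Difference = $140.54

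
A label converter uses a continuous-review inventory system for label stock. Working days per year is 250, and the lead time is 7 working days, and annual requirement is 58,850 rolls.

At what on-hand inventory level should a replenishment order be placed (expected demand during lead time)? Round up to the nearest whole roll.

1,648 rolls

Daily demand d = 58,850 / 250 = 235.400 rolls/day
Demand during lead time = 235.400 × 7 = 1,647.80
Reorder point = 1,647.80 → round up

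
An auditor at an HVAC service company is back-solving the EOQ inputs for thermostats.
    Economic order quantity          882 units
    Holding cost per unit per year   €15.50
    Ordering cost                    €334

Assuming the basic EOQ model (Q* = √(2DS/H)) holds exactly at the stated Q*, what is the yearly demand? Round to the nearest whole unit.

18,051 units per year

EOQ relation: Q² = 2DS/H, so rearrange for the unknown.
D = Q²H / (2S) = 882² × 15.5 / (2 × 334) = 18,050.63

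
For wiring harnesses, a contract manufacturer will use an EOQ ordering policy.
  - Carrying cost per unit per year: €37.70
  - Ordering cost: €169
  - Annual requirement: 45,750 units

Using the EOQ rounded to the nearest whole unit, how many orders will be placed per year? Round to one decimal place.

2DS/H = 2·45,750·169/37.7 = 410,172.41
EOQ = √410,172.41 ≈ 640.45 → Q = 640
Orders per year = D/Q = 45,750 / 640 = 71.484

71.5 orders per year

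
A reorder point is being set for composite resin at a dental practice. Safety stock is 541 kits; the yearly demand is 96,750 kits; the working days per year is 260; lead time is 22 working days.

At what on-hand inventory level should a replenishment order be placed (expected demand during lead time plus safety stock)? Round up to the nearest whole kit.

8,728 kits

Daily demand d = 96,750 / 260 = 372.115 kits/day
Demand during lead time = 372.115 × 22 = 8,186.54
Reorder point = 8,186.54 + 541 = 8,727.54 → round up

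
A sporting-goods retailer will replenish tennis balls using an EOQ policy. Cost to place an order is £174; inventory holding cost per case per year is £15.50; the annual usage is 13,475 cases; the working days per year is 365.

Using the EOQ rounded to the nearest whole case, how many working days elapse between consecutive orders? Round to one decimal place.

EOQ = √(2DS/H) = √(2 × 13,475 × 174 / 15.5)
    = √(302,535.48) ≈ 550.03 → Q = 550 cases
Cycle time = (working days × Q)/D = (365 × 550) / 13,475 = 14.898 days

14.9 days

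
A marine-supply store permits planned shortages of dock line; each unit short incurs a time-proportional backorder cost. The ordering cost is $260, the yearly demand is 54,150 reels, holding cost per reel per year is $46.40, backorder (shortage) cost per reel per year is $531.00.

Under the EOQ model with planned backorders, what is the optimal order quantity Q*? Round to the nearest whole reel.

812 reels

Basic EOQ = √(2·54,150·260/46.4) = 779.008
Backorder adjustment √((H+b)/b) = √((46.4+531)/531) = 1.0428
Q* = 779.008 × 1.0428 ≈ 812.33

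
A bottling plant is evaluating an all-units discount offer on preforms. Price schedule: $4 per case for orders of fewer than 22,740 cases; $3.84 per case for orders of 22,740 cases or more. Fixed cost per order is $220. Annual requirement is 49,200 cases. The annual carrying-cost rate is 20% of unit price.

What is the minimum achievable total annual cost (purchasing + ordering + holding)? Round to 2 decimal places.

H₁ = 20%×$4 = $0.8000;  H₂ = 20%×$3.84 = $0.7680
EOQ₁ = √(2×49,200×220/0.8000) = 5,201.92  (< 22,740, feasible at tier 1)
EOQ₂ = √(2×49,200×220/0.7680) = 5,309.19  (< 22,740 → use Q = 22,740 at tier-2 price)
TC(tier 1 (EOQ₁), Q≈5,201.9) = $200,961.54
TC(tier 2, Q≈22,740.0) = $198,136.15
Minimum at tier 2: $198,136.15

$198,136.15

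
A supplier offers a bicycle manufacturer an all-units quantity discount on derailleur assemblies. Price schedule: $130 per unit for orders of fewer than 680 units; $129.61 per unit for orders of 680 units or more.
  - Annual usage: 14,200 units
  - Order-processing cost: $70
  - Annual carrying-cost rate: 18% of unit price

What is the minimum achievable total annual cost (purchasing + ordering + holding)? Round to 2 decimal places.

$1,849,855.90

H₁ = 18%×$130 = $23.4000;  H₂ = 18%×$129.61 = $23.3298
EOQ₁ = √(2×14,200×70/23.4000) = 291.47  (< 680, feasible at tier 1)
EOQ₂ = √(2×14,200×70/23.3298) = 291.91  (< 680 → use Q = 680 at tier-2 price)
TC(tier 1 (EOQ₁), Q≈291.5) = $1,852,820.50
TC(tier 2, Q≈680.0) = $1,849,855.90
Minimum at tier 2: $1,849,855.90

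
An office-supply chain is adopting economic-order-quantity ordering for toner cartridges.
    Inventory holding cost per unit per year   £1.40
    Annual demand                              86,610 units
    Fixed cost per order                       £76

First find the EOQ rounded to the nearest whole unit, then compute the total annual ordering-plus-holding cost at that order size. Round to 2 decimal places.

£4,293.09

2DS/H = 2·86,610·76/1.4 = 9,403,371.43
EOQ = √9,403,371.43 ≈ 3,066.49 → Q = 3,066 units
Ordering: D/Q × S = 86,610/3,066 × £76 = £2,146.89
Holding:  Q/2 × H = 3,066/2 × £1.4 = £2,146.20
Total = £2,146.89 + £2,146.20 = £4,293.09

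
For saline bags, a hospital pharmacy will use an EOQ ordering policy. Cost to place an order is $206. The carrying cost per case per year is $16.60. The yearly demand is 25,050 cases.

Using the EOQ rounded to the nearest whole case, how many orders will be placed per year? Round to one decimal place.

31.8 orders per year

Optimal lot size Q* = (2 × 25,050 × $206 / $16.6)^½ ≈ 788.49 → Q = 788
Orders per year = D/Q = 25,050 / 788 = 31.789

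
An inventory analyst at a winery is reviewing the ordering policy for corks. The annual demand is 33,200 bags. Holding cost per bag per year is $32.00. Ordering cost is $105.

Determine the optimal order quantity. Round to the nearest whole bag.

Optimal lot size Q* = (2 × 33,200 × $105 / $32)^½ ≈ 466.77

467 bags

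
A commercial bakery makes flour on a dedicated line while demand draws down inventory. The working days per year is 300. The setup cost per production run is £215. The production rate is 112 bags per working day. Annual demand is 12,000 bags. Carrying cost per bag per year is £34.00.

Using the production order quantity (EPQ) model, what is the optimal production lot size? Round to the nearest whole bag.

Daily demand d = 12,000/300 = 40.000; p = 112; 1 − d/p = 0.64286
EPQ = √(2DS / (H(1 − d/p)))
    = √(2 × 12,000 × 215 / (34 × 0.64286)) ≈ 485.88

486 bags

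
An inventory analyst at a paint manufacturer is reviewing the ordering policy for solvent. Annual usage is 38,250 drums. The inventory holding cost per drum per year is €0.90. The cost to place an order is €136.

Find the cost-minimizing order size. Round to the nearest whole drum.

3,400 drums

Q* = √(2·D·S / H) = √(2·38,250·136 / 0.9) = √11,560,000.0 ≈ 3,400.00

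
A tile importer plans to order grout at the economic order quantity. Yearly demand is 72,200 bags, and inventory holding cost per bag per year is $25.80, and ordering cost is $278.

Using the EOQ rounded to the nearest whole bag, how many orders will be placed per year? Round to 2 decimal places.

57.90 orders per year

EOQ = √(2DS/H) = √(2 × 72,200 × 278 / 25.8)
    = √(1,555,937.98) ≈ 1,247.37 → Q = 1,247
N = D/Q = 72,200/1,247 ≈ 57.899 orders/yr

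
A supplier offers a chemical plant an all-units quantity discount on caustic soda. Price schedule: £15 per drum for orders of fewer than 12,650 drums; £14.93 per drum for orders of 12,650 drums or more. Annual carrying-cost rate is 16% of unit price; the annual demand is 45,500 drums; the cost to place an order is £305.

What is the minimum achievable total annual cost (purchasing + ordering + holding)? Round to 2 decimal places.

H₁ = 16%×£15 = £2.4000;  H₂ = 16%×£14.93 = £2.3888
EOQ₁ = √(2×45,500×305/2.4000) = 3,400.67  (< 12,650, feasible at tier 1)
EOQ₂ = √(2×45,500×305/2.3888) = 3,408.64  (< 12,650 → use Q = 12,650 at tier-2 price)
TC(tier 1 (EOQ₁), Q≈3,400.7) = £690,661.62
TC(tier 2, Q≈12,650.0) = £695,521.20
Minimum at tier 1 (EOQ₁): £690,661.62

£690,661.62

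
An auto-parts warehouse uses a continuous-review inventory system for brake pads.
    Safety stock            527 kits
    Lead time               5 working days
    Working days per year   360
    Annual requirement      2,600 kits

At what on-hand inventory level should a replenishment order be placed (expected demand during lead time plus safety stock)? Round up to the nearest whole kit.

Daily demand d = 2,600 / 360 = 7.222 kits/day
Demand during lead time = 7.222 × 5 = 36.11
Reorder point = 36.11 + 527 = 563.11 → round up

564 kits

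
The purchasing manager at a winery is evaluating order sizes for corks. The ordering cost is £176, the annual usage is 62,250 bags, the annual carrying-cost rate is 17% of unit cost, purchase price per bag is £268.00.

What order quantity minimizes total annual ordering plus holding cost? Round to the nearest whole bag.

694 bags

Holding cost per bag per year: H = 17% × £268 = £45.5600
EOQ = √(2DS/H) = √(2 × 62,250 × 176 / 45.56)
    = √(480,948.20) ≈ 693.50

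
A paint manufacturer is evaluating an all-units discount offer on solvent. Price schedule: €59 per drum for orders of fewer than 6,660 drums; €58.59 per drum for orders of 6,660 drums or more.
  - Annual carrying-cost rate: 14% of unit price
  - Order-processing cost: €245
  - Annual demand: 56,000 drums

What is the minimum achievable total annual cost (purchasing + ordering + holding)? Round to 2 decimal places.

€3,310,414.72

H₁ = 14%×€59 = €8.2600;  H₂ = 14%×€58.59 = €8.2026
EOQ₁ = √(2×56,000×245/8.2600) = 1,822.64  (< 6,660, feasible at tier 1)
EOQ₂ = √(2×56,000×245/8.2026) = 1,829.01  (< 6,660 → use Q = 6,660 at tier-2 price)
TC(tier 1 (EOQ₁), Q≈1,822.6) = €3,319,055.05
TC(tier 2, Q≈6,660.0) = €3,310,414.72
Minimum at tier 2: €3,310,414.72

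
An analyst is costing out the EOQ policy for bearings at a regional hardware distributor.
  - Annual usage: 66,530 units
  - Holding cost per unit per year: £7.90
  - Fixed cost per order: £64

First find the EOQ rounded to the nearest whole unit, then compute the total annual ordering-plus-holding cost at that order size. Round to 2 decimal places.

£8,202.14

EOQ = √(2DS/H) = √(2 × 66,530 × 64 / 7.9)
    = √(1,077,954.43) ≈ 1,038.25 → Q = 1,038 units
Annual ordering cost = (D/Q)·S = (66,530/1,038) × 64 = £4,102.04
Annual holding cost  = (Q/2)·H = (1,038/2) × 7.9 = £4,100.10
Total = £4,102.04 + £4,100.10 = £8,202.14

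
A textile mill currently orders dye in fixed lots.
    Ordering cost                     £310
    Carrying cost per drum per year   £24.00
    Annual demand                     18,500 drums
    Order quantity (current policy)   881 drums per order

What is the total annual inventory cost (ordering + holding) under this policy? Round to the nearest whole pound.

Annual ordering cost = (D/Q)·S = (18,500/881) × 310 = £6,509.65
Annual holding cost  = (Q/2)·H = (881/2) × 24 = £10,572.00
Total = £6,509.65 + £10,572.00 = £17,081.65

£17,082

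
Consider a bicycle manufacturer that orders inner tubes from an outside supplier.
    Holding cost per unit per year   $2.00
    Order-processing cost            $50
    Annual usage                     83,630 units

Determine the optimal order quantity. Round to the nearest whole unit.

2,045 units

2DS/H = 2·83,630·50/2 = 4,181,500.00
EOQ = √4,181,500.00 ≈ 2,044.87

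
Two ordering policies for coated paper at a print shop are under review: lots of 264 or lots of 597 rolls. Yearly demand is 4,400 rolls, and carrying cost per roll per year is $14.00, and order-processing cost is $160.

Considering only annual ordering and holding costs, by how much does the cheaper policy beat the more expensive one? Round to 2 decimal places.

Annual cost at Q: ordering D·S/Q plus holding Q·H/2.
TC(264) = (4,400/264)×160 + (264/2)×14 = $4,514.67
TC(597) = (4,400/597)×160 + (597/2)×14 = $5,358.23
Lots of 264 are cheaper by $843.56.

$843.56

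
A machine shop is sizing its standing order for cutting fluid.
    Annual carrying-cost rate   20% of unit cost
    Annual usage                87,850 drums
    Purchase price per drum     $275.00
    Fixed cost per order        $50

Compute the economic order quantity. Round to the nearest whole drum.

400 drums

Carrying cost H = $275 × 20% = $55.0000/drum/yr
EOQ = √(2DS/H) = √(2 × 87,850 × 50 / 55)
    = √(159,727.27) ≈ 399.66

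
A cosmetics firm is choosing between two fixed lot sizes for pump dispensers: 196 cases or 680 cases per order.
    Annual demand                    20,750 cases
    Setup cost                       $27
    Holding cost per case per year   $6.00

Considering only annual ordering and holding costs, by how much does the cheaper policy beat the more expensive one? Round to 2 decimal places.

Annual cost at Q: ordering D·S/Q plus holding Q·H/2.
TC(196) = (20,750/196)×27 + (196/2)×6 = $3,446.42
TC(680) = (20,750/680)×27 + (680/2)×6 = $2,863.90
|ΔTC| = |$3,446.42 − $2,863.90| = $582.52

$582.52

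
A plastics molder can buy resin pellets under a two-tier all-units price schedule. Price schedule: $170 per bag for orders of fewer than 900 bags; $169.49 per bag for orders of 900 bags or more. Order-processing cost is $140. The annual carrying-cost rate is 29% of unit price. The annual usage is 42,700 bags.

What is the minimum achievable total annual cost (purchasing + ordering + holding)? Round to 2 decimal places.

$7,265,983.67

H₁ = 29%×$170 = $49.3000;  H₂ = 29%×$169.49 = $49.1521
EOQ₁ = √(2×42,700×140/49.3000) = 492.46  (< 900, feasible at tier 1)
EOQ₂ = √(2×42,700×140/49.1521) = 493.20  (< 900 → use Q = 900 at tier-2 price)
TC(tier 1 (EOQ₁), Q≈492.5) = $7,283,278.20
TC(tier 2, Q≈900.0) = $7,265,983.67
Minimum at tier 2: $7,265,983.67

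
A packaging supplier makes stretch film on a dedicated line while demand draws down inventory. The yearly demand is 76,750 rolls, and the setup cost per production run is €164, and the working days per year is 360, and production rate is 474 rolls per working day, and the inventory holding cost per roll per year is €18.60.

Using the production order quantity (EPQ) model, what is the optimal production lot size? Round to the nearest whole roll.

Daily demand d = 76,750/360 = 213.194; p = 474; 1 − d/p = 0.55022
EPQ = √(2DS / (H(1 − d/p)))
    = √(2 × 76,750 × 164 / (18.6 × 0.55022)) ≈ 1,568.38

1,568 rolls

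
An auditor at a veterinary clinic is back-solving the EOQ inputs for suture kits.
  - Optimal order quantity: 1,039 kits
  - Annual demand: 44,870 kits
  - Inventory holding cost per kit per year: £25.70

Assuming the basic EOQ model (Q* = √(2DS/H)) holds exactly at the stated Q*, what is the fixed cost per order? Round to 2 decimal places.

EOQ relation: Q² = 2DS/H, so rearrange for the unknown.
S = Q²H / (2D) = 1,039² × 25.7 / (2 × 44,870) = 309.1563

£309.16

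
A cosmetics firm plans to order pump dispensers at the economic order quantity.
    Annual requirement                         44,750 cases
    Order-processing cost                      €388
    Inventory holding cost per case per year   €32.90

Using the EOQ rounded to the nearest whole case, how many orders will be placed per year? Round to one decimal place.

Q* = √(2·D·S / H) = √(2·44,750·388 / 32.9) = √1,055,501.5 ≈ 1,027.38 → Q = 1,027
N = D/Q = 44,750/1,027 ≈ 43.574 orders/yr

43.6 orders per year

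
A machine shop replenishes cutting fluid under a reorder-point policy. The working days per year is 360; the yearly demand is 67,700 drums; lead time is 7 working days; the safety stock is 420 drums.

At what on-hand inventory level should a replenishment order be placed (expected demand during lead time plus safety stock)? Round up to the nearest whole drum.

1,737 drums

Daily demand d = 67,700 / 360 = 188.056 drums/day
Demand during lead time = 188.056 × 7 = 1,316.39
Reorder point = 1,316.39 + 420 = 1,736.39 → round up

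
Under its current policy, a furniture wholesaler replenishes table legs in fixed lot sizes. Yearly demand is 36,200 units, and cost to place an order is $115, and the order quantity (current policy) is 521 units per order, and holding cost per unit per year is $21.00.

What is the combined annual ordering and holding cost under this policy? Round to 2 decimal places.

Ordering: D/Q × S = 36,200/521 × $115 = $7,990.40
Holding:  Q/2 × H = 521/2 × $21 = $5,470.50
Total = $7,990.40 + $5,470.50 = $13,460.90

$13,460.90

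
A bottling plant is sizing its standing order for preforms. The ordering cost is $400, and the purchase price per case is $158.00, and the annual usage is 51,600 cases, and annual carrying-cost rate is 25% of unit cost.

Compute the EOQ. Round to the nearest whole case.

Holding cost per case per year: H = 25% × $158 = $39.5000
EOQ = √(2DS/H) = √(2 × 51,600 × 400 / 39.5)
    = √(1,045,063.29) ≈ 1,022.28

1,022 cases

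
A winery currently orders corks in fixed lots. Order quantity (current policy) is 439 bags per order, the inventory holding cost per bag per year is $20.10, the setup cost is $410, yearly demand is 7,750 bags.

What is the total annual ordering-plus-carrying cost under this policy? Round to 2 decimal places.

Ordering: D/Q × S = 7,750/439 × $410 = $7,238.04
Holding:  Q/2 × H = 439/2 × $20.1 = $4,411.95
Total = $7,238.04 + $4,411.95 = $11,649.99

$11,649.99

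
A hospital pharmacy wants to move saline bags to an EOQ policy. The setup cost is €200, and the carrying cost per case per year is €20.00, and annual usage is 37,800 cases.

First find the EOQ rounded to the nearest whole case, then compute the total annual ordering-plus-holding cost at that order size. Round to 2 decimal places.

€17,389.65

Optimal lot size Q* = (2 × 37,800 × €200 / €20)^½ ≈ 869.48 → Q = 869 cases
Ordering: D/Q × S = 37,800/869 × €200 = €8,699.65
Holding:  Q/2 × H = 869/2 × €20 = €8,690.00
Total = €8,699.65 + €8,690.00 = €17,389.65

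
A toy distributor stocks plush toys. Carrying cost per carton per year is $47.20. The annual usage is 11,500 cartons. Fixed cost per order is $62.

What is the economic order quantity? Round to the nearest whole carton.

174 cartons

Optimal lot size Q* = (2 × 11,500 × $62 / $47.2)^½ ≈ 173.82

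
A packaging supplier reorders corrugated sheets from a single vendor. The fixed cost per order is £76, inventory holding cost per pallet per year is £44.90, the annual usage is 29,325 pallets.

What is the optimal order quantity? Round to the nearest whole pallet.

315 pallets

2DS/H = 2·29,325·76/44.9 = 99,273.94
EOQ = √99,273.94 ≈ 315.08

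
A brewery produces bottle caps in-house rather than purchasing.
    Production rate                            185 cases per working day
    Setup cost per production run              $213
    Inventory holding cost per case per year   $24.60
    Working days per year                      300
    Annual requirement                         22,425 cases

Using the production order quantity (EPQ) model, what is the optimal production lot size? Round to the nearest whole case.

807 cases

Daily demand d = 22,425/300 = 74.750; p = 185; 1 − d/p = 0.59595
EPQ = √(2DS / (H(1 − d/p)))
    = √(2 × 22,425 × 213 / (24.6 × 0.59595)) ≈ 807.24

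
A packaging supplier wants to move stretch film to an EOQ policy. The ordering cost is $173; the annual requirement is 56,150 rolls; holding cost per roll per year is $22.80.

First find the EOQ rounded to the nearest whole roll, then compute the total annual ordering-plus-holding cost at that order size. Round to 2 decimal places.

EOQ = √(2DS/H) = √(2 × 56,150 × 173 / 22.8)
    = √(852,100.88) ≈ 923.09 → Q = 923 rolls
Annual ordering cost = (D/Q)·S = (56,150/923) × 173 = $10,524.32
Annual holding cost  = (Q/2)·H = (923/2) × 22.8 = $10,522.20
Total = $10,524.32 + $10,522.20 = $21,046.52

$21,046.52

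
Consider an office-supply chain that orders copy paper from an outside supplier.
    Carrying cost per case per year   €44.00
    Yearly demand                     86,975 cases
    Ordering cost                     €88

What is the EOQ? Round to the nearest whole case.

2DS/H = 2·86,975·88/44 = 347,900.00
EOQ = √347,900.00 ≈ 589.83

590 cases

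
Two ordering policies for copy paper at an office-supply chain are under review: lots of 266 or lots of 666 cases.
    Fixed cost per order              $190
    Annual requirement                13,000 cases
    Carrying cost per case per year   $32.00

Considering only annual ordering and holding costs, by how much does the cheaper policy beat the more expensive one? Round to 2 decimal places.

TC(Q) = (D/Q)S + (Q/2)H
TC(266) = (13,000/266)×190 + (266/2)×32 = $13,541.71
TC(666) = (13,000/666)×190 + (666/2)×32 = $14,364.71
Lots of 266 are cheaper by $822.99.

$822.99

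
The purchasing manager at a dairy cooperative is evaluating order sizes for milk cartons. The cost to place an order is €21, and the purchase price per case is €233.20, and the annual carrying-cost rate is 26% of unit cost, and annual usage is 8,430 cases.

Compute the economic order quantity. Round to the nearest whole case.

76 cases

Carrying cost H = €233.2 × 26% = €60.6320/case/yr
2DS/H = 2·8,430·21/60.632 = 5,839.49
EOQ = √5,839.49 ≈ 76.42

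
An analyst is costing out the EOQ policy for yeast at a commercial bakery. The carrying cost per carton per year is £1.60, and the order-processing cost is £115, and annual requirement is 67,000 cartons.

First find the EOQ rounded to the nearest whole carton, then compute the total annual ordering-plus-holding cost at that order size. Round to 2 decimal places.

£4,965.48

EOQ = √(2DS/H) = √(2 × 67,000 × 115 / 1.6)
    = √(9,631,250.00) ≈ 3,103.43 → Q = 3,103 cartons
Orders/yr = 67,000/3,103 = 21.592; ordering cost = 21.592 × £115 = £2,483.08
Average inventory = 3,103/2 = 1551.5; holding cost = 1551.5 × £1.6 = £2,482.40
Total = £2,483.08 + £2,482.40 = £4,965.48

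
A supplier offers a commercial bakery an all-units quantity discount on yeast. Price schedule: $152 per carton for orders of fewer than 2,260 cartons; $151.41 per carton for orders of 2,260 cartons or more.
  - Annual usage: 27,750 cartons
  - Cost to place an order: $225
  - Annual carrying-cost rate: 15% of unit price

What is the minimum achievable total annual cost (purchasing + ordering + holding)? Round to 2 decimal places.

H₁ = 15%×$152 = $22.8000;  H₂ = 15%×$151.41 = $22.7115
EOQ₁ = √(2×27,750×225/22.8000) = 740.07  (< 2,260, feasible at tier 1)
EOQ₂ = √(2×27,750×225/22.7115) = 741.51  (< 2,260 → use Q = 2,260 at tier-2 price)
TC(tier 1 (EOQ₁), Q≈740.1) = $4,234,873.50
TC(tier 2, Q≈2,260.0) = $4,230,054.22
Minimum at tier 2: $4,230,054.22

$4,230,054.22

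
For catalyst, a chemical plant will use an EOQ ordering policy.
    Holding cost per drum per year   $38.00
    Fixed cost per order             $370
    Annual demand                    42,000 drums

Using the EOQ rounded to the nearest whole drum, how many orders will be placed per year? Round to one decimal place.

2DS/H = 2·42,000·370/38 = 817,894.74
EOQ = √817,894.74 ≈ 904.38 → Q = 904
N = D/Q = 42,000/904 ≈ 46.460 orders/yr

46.5 orders per year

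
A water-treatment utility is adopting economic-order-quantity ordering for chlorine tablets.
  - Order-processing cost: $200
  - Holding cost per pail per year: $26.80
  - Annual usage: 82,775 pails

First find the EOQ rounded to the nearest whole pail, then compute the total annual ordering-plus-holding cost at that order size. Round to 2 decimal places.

EOQ = √(2DS/H) = √(2 × 82,775 × 200 / 26.8)
    = √(1,235,447.76) ≈ 1,111.51 → Q = 1,112 pails
Ordering: D/Q × S = 82,775/1,112 × $200 = $14,887.59
Holding:  Q/2 × H = 1,112/2 × $26.8 = $14,900.80
Total = $14,887.59 + $14,900.80 = $29,788.39

$29,788.39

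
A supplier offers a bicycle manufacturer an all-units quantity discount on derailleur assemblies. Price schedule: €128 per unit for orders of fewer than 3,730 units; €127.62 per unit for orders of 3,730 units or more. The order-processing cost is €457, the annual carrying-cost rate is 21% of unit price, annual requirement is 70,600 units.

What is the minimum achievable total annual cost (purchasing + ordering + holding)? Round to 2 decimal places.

H₁ = 21%×€128 = €26.8800;  H₂ = 21%×€127.62 = €26.8002
EOQ₁ = √(2×70,600×457/26.8800) = 1,549.39  (< 3,730, feasible at tier 1)
EOQ₂ = √(2×70,600×457/26.8002) = 1,551.70  (< 3,730 → use Q = 3,730 at tier-2 price)
TC(tier 1 (EOQ₁), Q≈1,549.4) = €9,078,447.61
TC(tier 2, Q≈3,730.0) = €9,068,604.29
Minimum at tier 2: €9,068,604.29

€9,068,604.29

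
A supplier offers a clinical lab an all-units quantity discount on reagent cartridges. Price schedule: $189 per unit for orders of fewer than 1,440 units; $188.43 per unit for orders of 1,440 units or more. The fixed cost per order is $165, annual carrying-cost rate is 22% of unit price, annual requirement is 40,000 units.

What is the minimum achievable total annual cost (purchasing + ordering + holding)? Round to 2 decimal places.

$7,571,630.65

H₁ = 22%×$189 = $41.5800;  H₂ = 22%×$188.43 = $41.4546
EOQ₁ = √(2×40,000×165/41.5800) = 563.44  (< 1,440, feasible at tier 1)
EOQ₂ = √(2×40,000×165/41.4546) = 564.29  (< 1,440 → use Q = 1,440 at tier-2 price)
TC(tier 1 (EOQ₁), Q≈563.4) = $7,583,427.68
TC(tier 2, Q≈1,440.0) = $7,571,630.65
Minimum at tier 2: $7,571,630.65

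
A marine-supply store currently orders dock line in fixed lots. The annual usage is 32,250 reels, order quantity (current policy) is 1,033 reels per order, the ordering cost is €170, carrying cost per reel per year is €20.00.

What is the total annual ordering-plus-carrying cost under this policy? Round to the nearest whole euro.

Annual ordering cost = (D/Q)·S = (32,250/1,033) × 170 = €5,307.36
Annual holding cost  = (Q/2)·H = (1,033/2) × 20 = €10,330.00
Total = €5,307.36 + €10,330.00 = €15,637.36

€15,637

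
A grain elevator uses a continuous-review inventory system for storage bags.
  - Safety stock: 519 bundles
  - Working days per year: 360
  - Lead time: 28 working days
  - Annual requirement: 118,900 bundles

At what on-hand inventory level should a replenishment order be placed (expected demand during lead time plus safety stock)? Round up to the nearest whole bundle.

Daily demand d = 118,900 / 360 = 330.278 bundles/day
Demand during lead time = 330.278 × 28 = 9,247.78
Reorder point = 9,247.78 + 519 = 9,766.78 → round up

9,767 bundles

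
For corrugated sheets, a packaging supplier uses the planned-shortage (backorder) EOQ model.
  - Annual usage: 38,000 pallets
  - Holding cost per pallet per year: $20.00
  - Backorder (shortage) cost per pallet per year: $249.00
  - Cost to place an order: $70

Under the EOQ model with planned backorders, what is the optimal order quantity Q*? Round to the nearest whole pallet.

Basic EOQ = √(2·38,000·70/20) = 515.752
Backorder adjustment √((H+b)/b) = √((20+249)/249) = 1.0394
Q* = 515.752 × 1.0394 ≈ 536.06

536 pallets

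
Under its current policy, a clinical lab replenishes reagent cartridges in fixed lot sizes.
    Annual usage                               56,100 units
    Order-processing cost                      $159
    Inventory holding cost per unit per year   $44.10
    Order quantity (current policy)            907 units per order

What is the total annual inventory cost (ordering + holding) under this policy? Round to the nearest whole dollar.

$29,834

Annual ordering cost = (D/Q)·S = (56,100/907) × 159 = $9,834.51
Annual holding cost  = (Q/2)·H = (907/2) × 44.1 = $19,999.35
Total = $9,834.51 + $19,999.35 = $29,833.86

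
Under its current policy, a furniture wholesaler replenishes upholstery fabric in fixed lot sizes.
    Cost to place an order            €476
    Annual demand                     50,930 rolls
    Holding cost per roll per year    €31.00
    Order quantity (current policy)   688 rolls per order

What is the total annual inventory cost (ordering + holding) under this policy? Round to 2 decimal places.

€45,900.45

Orders/yr = 50,930/688 = 74.026; ordering cost = 74.026 × €476 = €35,236.45
Average inventory = 688/2 = 344; holding cost = 344 × €31 = €10,664.00
Total = €35,236.45 + €10,664.00 = €45,900.45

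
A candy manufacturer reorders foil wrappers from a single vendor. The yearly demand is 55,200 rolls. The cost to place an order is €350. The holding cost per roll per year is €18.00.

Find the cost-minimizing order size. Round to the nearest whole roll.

1,465 rolls

Optimal lot size Q* = (2 × 55,200 × €350 / €18)^½ ≈ 1,465.15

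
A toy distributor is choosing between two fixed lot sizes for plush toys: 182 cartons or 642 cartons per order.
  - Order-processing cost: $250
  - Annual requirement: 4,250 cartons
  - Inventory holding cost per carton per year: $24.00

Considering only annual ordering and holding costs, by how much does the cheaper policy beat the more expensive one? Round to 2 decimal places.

$1,337.07

Annual cost at Q: ordering D·S/Q plus holding Q·H/2.
TC(182) = (4,250/182)×250 + (182/2)×24 = $8,021.91
TC(642) = (4,250/642)×250 + (642/2)×24 = $9,358.98
Lots of 182 are cheaper by $1,337.07.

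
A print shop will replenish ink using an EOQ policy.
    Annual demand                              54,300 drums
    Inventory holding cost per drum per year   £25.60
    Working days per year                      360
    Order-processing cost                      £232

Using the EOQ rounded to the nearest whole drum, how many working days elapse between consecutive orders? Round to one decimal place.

Q* = √(2·D·S / H) = √(2·54,300·232 / 25.6) = √984,187.5 ≈ 992.06 → Q = 992 drums
T = Q/D × 360 days = 992/54,300 × 360 = 6.577 days

6.6 days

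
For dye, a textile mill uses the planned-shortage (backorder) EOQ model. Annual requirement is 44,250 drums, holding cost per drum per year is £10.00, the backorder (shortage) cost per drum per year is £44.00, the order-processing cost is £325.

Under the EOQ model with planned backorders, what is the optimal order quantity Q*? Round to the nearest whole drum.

Q* = √(2DS/H) · √((H + b)/b)
   = √(2 × 44,250 × 325 / 10) · √((10 + 44) / 44)
   = 1,695.951 × 1.1078 ≈ 1,878.81

1,879 drums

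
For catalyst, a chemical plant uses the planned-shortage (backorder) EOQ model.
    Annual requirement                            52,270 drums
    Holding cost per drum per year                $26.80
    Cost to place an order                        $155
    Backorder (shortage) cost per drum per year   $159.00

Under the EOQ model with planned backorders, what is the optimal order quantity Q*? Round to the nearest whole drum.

Basic EOQ = √(2·52,270·155/26.8) = 777.570
Backorder adjustment √((H+b)/b) = √((26.8+159)/159) = 1.0810
Q* = 777.570 × 1.0810 ≈ 840.55

841 drums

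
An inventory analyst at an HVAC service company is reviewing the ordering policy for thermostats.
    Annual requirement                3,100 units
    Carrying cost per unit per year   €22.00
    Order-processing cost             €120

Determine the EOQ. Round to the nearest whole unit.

184 units

Q* = √(2·D·S / H) = √(2·3,100·120 / 22) = √33,818.2 ≈ 183.90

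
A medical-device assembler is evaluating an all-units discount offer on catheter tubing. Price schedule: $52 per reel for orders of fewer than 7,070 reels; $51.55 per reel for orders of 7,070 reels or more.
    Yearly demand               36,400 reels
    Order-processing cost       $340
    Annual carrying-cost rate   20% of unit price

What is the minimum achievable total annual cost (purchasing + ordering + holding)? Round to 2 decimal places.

$1,908,844.34

H₁ = 20%×$52 = $10.4000;  H₂ = 20%×$51.55 = $10.3100
EOQ₁ = √(2×36,400×340/10.4000) = 1,542.72  (< 7,070, feasible at tier 1)
EOQ₂ = √(2×36,400×340/10.3100) = 1,549.44  (< 7,070 → use Q = 7,070 at tier-2 price)
TC(tier 1 (EOQ₁), Q≈1,542.7) = $1,908,844.34
TC(tier 2, Q≈7,070.0) = $1,914,616.35
Minimum at tier 1 (EOQ₁): $1,908,844.34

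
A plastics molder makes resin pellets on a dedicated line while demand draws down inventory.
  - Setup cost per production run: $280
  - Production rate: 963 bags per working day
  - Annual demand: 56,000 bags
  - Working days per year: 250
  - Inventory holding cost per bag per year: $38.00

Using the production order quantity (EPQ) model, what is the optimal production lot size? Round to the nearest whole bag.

1,037 bags

Daily demand d = 56,000/250 = 224.000; p = 963; 1 − d/p = 0.76739
EPQ = √(2DS / (H(1 − d/p)))
    = √(2 × 56,000 × 280 / (38 × 0.76739)) ≈ 1,037.02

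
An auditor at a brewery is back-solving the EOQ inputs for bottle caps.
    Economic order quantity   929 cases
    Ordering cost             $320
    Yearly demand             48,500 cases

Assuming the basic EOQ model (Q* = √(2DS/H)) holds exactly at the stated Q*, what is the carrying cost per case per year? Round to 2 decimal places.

EOQ relation: Q² = 2DS/H, so rearrange for the unknown.
H = 2DS / Q² = 2 × 48,500 × 320 / 929² = 35.9658

$35.97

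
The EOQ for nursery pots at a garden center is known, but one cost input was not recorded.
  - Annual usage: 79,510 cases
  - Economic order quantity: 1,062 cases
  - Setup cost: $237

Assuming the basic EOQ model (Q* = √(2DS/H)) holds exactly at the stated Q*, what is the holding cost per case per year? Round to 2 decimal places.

EOQ relation: Q² = 2DS/H, so rearrange for the unknown.
H = 2DS / Q² = 2 × 79,510 × 237 / 1,062² = 33.4157

$33.42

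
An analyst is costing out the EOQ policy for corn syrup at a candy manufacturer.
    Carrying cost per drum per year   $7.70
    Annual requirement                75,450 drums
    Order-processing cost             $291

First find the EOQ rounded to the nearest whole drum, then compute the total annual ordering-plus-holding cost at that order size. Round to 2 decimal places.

$18,388.08

2DS/H = 2·75,450·291/7.7 = 5,702,844.16
EOQ = √5,702,844.16 ≈ 2,388.06 → Q = 2,388 drums
Orders/yr = 75,450/2,388 = 31.595; ordering cost = 31.595 × $291 = $9,194.28
Average inventory = 2,388/2 = 1194; holding cost = 1194 × $7.7 = $9,193.80
Total = $9,194.28 + $9,193.80 = $18,388.08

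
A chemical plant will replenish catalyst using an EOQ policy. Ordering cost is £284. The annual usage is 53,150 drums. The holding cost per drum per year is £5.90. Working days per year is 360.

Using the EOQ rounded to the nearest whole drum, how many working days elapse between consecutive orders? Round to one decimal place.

Q* = √(2·D·S / H) = √(2·53,150·284 / 5.9) = √5,116,813.6 ≈ 2,262.04 → Q = 2,262 drums
T = Q/D × 360 days = 2,262/53,150 × 360 = 15.321 days

15.3 days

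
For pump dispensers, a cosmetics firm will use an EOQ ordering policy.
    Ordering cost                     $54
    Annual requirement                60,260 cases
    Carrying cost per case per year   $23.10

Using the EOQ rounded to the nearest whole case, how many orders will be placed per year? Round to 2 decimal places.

2DS/H = 2·60,260·54/23.1 = 281,735.06
EOQ = √281,735.06 ≈ 530.79 → Q = 531
N = D/Q = 60,260/531 ≈ 113.484 orders/yr

113.48 orders per year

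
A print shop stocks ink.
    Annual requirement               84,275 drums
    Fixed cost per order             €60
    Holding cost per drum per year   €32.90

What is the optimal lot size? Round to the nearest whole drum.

554 drums

Q* = √(2·D·S / H) = √(2·84,275·60 / 32.9) = √307,386.0 ≈ 554.42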